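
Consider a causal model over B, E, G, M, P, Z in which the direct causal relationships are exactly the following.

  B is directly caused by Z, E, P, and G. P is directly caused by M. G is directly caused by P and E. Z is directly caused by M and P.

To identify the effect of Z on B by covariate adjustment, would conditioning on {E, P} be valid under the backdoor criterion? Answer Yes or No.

Yes

Backdoor paths from Z to B (paths whose first edge points into Z):
  P1: Z <- M -> P -> G <- E -> B
  P2: Z <- M -> P -> G -> B
  P3: Z <- M -> P -> B
  P4: Z <- P -> G <- E -> B
  P5: Z <- P -> G -> B
  P6: Z <- P -> B
Condition 1 (no descendant of Z in the set): holds — descendants of Z are {B}; none are in {E, P}.
Condition 2 (every backdoor path blocked by {E, P}):
  P1: blocked at chain node P ∈ conditioning set.
  P2: blocked at chain node P ∈ conditioning set.
  P3: blocked at chain node P ∈ conditioning set.
  P4: blocked at fork node P ∈ conditioning set.
  P5: blocked at fork node P ∈ conditioning set.
  P6: blocked at fork node P ∈ conditioning set.
{E, P} satisfies the backdoor criterion.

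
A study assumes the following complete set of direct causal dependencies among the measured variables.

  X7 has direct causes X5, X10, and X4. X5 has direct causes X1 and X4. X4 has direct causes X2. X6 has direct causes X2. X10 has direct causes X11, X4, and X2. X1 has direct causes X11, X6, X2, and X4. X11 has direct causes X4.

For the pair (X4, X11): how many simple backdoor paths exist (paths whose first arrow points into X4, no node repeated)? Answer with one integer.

6

A backdoor path from X4 to X11 is any simple undirected path whose first edge points into X4 (i.e. leaves X4 via a parent).
Parents of X4: {X2}.
Enumerating:
  P1: X4 <- X2 -> X6 -> X1 <- X11
  P2: X4 <- X2 -> X6 -> X1 -> X5 -> X7 <- X10 <- X11
  P3: X4 <- X2 -> X10 <- X11
  P4: X4 <- X2 -> X10 -> X7 <- X5 <- X1 <- X11
  P5: X4 <- X2 -> X1 <- X11
  P6: X4 <- X2 -> X1 -> X5 -> X7 <- X10 <- X11
That exhausts the simple backdoor paths. Count: 6.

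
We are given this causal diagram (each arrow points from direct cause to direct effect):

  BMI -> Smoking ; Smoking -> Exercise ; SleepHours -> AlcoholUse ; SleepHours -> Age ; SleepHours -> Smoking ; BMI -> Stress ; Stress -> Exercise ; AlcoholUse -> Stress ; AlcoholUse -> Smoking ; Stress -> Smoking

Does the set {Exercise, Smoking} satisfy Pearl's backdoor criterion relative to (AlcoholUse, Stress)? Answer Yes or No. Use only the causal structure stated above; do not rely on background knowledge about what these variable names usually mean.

Backdoor paths from AlcoholUse to Stress (paths whose first edge points into AlcoholUse):
  P1: AlcoholUse <- SleepHours -> Smoking <- BMI -> Stress
  P2: AlcoholUse <- SleepHours -> Smoking <- Stress
  P3: AlcoholUse <- SleepHours -> Smoking -> Exercise <- Stress
Condition 1 (no descendant of AlcoholUse in the set): FAILS — Exercise and Smoking are descendants of AlcoholUse.
Condition 2 (every backdoor path blocked by {Exercise, Smoking}):
  P1: open — collider(s) Smoking are conditioned on (or have a conditioned descendant) and no non-collider on the path is in the set.
  P2: open — collider(s) Smoking are conditioned on (or have a conditioned descendant) and no non-collider on the path is in the set.
  P3: blocked at chain node Smoking ∈ conditioning set.
{Exercise, Smoking} does not satisfy the backdoor criterion.

No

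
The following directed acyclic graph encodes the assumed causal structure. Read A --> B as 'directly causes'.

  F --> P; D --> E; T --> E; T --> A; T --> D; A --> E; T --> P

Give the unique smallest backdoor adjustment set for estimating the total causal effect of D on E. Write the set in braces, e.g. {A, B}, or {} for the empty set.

{T}

Variables eligible for adjustment (non-descendants of D, excluding D and E): {A, F, P, T}.
Backdoor paths from D to E:
  P1: D <- T -> A -> E
  P2: D <- T -> E
The empty set is not sufficient: P1 (D <- T -> A -> E) has no collider blocking it and no conditioned non-collider, so it is open.
Try {T}:
  P1: blocked at fork node T ∈ conditioning set.
  P2: blocked at fork node T ∈ conditioning set.
{T} contains no descendant of D and blocks every backdoor path.
No other singleton works — e.g. {F} leaves P1 open — so {T} is the unique smallest valid adjustment set.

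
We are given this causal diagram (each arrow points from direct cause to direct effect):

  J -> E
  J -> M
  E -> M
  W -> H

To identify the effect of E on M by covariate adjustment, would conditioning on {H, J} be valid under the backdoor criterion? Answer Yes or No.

Backdoor paths from E to M (paths whose first edge points into E):
  P1: E <- J -> M
Condition 1 (no descendant of E in the set): holds — descendants of E are {M}; none are in {H, J}.
Condition 2 (every backdoor path blocked by {H, J}):
  P1: blocked at fork node J ∈ conditioning set.
{H, J} satisfies the backdoor criterion.

Yes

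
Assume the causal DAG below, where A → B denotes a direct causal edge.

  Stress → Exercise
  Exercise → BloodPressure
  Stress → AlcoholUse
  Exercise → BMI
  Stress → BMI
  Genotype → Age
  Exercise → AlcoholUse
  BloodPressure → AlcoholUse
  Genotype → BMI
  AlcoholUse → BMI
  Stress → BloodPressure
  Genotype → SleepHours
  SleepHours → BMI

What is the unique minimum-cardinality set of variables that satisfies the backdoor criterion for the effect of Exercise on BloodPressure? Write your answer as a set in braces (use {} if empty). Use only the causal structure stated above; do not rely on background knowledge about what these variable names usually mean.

{Stress}

Variables eligible for adjustment (non-descendants of Exercise, excluding Exercise and BloodPressure): {Age, Genotype, SleepHours, Stress}.
Backdoor paths from Exercise to BloodPressure:
  P1: Exercise <- Stress -> BloodPressure
  P2: Exercise <- Stress -> AlcoholUse <- BloodPressure
  P3: Exercise <- Stress -> BMI <- AlcoholUse <- BloodPressure
The empty set is not sufficient: P1 (Exercise <- Stress -> BloodPressure) has no collider blocking it and no conditioned non-collider, so it is open.
Try {Stress}:
  P1: blocked at fork node Stress ∈ conditioning set.
  P2: blocked at fork node Stress ∈ conditioning set.
  P3: blocked at fork node Stress ∈ conditioning set.
{Stress} contains no descendant of Exercise and blocks every backdoor path.
No other singleton works — e.g. {Genotype} leaves P1 open — so {Stress} is the unique smallest valid adjustment set.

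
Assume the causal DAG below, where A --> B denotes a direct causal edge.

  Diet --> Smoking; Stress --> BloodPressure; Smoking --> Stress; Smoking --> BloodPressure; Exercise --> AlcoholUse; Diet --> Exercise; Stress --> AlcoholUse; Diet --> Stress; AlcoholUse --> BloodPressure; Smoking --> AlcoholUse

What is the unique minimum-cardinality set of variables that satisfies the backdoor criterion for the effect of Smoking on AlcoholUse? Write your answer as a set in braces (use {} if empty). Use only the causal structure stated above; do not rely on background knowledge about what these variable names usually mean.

{Diet}

Variables eligible for adjustment (non-descendants of Smoking, excluding Smoking and AlcoholUse): {Diet, Exercise}.
Backdoor paths from Smoking to AlcoholUse:
  P1: Smoking <- Diet -> Stress -> AlcoholUse
  P2: Smoking <- Diet -> Stress -> BloodPressure <- AlcoholUse
  P3: Smoking <- Diet -> Exercise -> AlcoholUse
The empty set is not sufficient: P1 (Smoking <- Diet -> Stress -> AlcoholUse) has no collider blocking it and no conditioned non-collider, so it is open.
Try {Diet}:
  P1: blocked at fork node Diet ∈ conditioning set.
  P2: blocked at fork node Diet ∈ conditioning set.
  P3: blocked at fork node Diet ∈ conditioning set.
{Diet} contains no descendant of Smoking and blocks every backdoor path.
No other singleton works — e.g. {Exercise} leaves P1 open — so {Diet} is the unique smallest valid adjustment set.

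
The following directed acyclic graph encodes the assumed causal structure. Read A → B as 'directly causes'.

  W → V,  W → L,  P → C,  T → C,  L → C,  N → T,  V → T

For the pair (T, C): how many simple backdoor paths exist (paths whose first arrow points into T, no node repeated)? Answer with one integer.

A backdoor path from T to C is any simple undirected path whose first edge points into T (i.e. leaves T via a parent).
Parents of T: {N, V}.
Enumerating:
  P1: T <- V <- W -> L -> C
That exhausts the simple backdoor paths. Count: 1.

1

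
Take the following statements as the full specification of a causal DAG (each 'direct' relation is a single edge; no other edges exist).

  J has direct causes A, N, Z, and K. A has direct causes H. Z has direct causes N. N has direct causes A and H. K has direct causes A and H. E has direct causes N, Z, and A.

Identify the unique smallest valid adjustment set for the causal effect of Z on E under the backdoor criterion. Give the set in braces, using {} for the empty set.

{N}

Variables eligible for adjustment (non-descendants of Z, excluding Z and E): {A, H, K, N}.
Backdoor paths from Z to E:
  P1: Z <- N <- H -> A -> E
  P2: Z <- N <- H -> K <- A -> E
  P3: Z <- N <- H -> K -> J <- A -> E
  P4: Z <- N <- A -> E
  P5: Z <- N -> E
  P6: Z <- N -> J <- A -> E
  P7: Z <- N -> J <- K <- H -> A -> E
  P8: Z <- N -> J <- K <- A -> E
The empty set is not sufficient: P1 (Z <- N <- H -> A -> E) has no collider blocking it and no conditioned non-collider, so it is open.
Try {N}:
  P1: blocked at chain node N ∈ conditioning set.
  P2: blocked at chain node N ∈ conditioning set.
  P3: blocked at chain node N ∈ conditioning set.
  P4: blocked at chain node N ∈ conditioning set.
  P5: blocked at fork node N ∈ conditioning set.
  P6: blocked at fork node N ∈ conditioning set.
  P7: blocked at fork node N ∈ conditioning set.
  P8: blocked at fork node N ∈ conditioning set.
{N} contains no descendant of Z and blocks every backdoor path.
No other singleton works — e.g. {H} leaves P4 open — so {N} is the unique smallest valid adjustment set.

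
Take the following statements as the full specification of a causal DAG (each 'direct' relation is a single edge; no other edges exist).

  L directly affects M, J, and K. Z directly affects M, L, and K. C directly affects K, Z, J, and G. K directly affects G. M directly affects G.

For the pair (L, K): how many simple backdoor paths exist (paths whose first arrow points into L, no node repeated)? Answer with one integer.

A backdoor path from L to K is any simple undirected path whose first edge points into L (i.e. leaves L via a parent).
Parents of L: {Z}.
Enumerating:
  P1: L <- Z <- C -> K
  P2: L <- Z <- C -> G <- K
  P3: L <- Z -> M -> G <- C -> K
  P4: L <- Z -> M -> G <- K
  P5: L <- Z -> K
That exhausts the simple backdoor paths. Count: 5.

5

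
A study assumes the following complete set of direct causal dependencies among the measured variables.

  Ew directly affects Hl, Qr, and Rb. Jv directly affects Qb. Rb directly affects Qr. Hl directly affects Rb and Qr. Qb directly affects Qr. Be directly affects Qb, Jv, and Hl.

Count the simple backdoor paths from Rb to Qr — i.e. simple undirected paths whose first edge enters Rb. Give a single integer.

8

A backdoor path from Rb to Qr is any simple undirected path whose first edge points into Rb (i.e. leaves Rb via a parent).
Parents of Rb: {Ew, Hl}.
Enumerating:
  P1: Rb <- Ew -> Hl <- Be -> Jv -> Qb -> Qr
  P2: Rb <- Ew -> Hl <- Be -> Qb -> Qr
  P3: Rb <- Ew -> Hl -> Qr
  P4: Rb <- Ew -> Qr
  P5: Rb <- Hl <- Ew -> Qr
  P6: Rb <- Hl <- Be -> Jv -> Qb -> Qr
  P7: Rb <- Hl <- Be -> Qb -> Qr
  P8: Rb <- Hl -> Qr
That exhausts the simple backdoor paths. Count: 8.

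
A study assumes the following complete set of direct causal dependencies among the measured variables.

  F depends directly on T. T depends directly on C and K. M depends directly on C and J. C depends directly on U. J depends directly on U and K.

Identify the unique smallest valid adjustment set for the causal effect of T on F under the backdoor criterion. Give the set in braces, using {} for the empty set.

Variables eligible for adjustment (non-descendants of T, excluding T and F): {C, J, K, M, U}.
Backdoor paths from T to F:
  (none)
With no backdoor paths the empty set already satisfies the criterion, and it is trivially minimal.

{}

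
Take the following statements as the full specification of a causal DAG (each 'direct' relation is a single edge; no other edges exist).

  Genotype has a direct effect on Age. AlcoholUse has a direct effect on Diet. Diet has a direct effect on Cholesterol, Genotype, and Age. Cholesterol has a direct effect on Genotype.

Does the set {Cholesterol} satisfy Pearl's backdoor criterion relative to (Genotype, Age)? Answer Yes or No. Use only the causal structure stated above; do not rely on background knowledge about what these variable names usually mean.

No

Backdoor paths from Genotype to Age (paths whose first edge points into Genotype):
  P1: Genotype <- Diet -> Age
  P2: Genotype <- Cholesterol <- Diet -> Age
Condition 1 (no descendant of Genotype in the set): holds — descendants of Genotype are {Age}; none are in {Cholesterol}.
Condition 2 (every backdoor path blocked by {Cholesterol}):
  P1: open — no interior node is in the conditioning set.
  P2: blocked at chain node Cholesterol ∈ conditioning set.
{Cholesterol} does not satisfy the backdoor criterion.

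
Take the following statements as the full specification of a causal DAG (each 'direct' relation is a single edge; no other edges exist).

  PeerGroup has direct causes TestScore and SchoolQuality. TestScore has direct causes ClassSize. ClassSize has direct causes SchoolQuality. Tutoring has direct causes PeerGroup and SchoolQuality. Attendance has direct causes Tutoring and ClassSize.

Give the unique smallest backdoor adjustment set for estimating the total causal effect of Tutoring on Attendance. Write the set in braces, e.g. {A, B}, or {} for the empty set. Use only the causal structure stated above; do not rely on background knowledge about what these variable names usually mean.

Variables eligible for adjustment (non-descendants of Tutoring, excluding Tutoring and Attendance): {ClassSize, PeerGroup, SchoolQuality, TestScore}.
Backdoor paths from Tutoring to Attendance:
  P1: Tutoring <- SchoolQuality -> ClassSize -> Attendance
  P2: Tutoring <- SchoolQuality -> PeerGroup <- TestScore <- ClassSize -> Attendance
  P3: Tutoring <- PeerGroup <- SchoolQuality -> ClassSize -> Attendance
  P4: Tutoring <- PeerGroup <- TestScore <- ClassSize -> Attendance
The empty set is not sufficient: P1 (Tutoring <- SchoolQuality -> ClassSize -> Attendance) has no collider blocking it and no conditioned non-collider, so it is open.
Try {ClassSize}:
  P1: blocked at chain node ClassSize ∈ conditioning set.
  P2: blocked at collider PeerGroup (neither it nor any descendant is in the conditioning set).
  P3: blocked at chain node ClassSize ∈ conditioning set.
  P4: blocked at fork node ClassSize ∈ conditioning set.
{ClassSize} contains no descendant of Tutoring and blocks every backdoor path.
No other singleton works — e.g. {SchoolQuality} leaves P4 open — so {ClassSize} is the unique smallest valid adjustment set.

{ClassSize}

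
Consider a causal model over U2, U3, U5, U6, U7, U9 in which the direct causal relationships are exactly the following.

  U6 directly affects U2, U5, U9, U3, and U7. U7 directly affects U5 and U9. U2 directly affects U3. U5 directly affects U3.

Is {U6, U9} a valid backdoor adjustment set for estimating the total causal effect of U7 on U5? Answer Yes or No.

No

Backdoor paths from U7 to U5 (paths whose first edge points into U7):
  P1: U7 <- U6 -> U5
  P2: U7 <- U6 -> U2 -> U3 <- U5
  P3: U7 <- U6 -> U3 <- U5
Condition 1 (no descendant of U7 in the set): FAILS — U9 is a descendant of U7.
Condition 2 (every backdoor path blocked by {U6, U9}):
  P1: blocked at fork node U6 ∈ conditioning set.
  P2: blocked at fork node U6 ∈ conditioning set.
  P3: blocked at fork node U6 ∈ conditioning set.
{U6, U9} does not satisfy the backdoor criterion.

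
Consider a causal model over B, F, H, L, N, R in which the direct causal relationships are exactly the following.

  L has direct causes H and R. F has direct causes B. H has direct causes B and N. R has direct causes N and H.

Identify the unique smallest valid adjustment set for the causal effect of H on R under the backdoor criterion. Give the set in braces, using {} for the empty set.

{N}

Variables eligible for adjustment (non-descendants of H, excluding H and R): {B, F, N}.
Backdoor paths from H to R:
  P1: H <- N -> R
The empty set is not sufficient: P1 (H <- N -> R) has no collider blocking it and no conditioned non-collider, so it is open.
Try {N}:
  P1: blocked at fork node N ∈ conditioning set.
{N} contains no descendant of H and blocks every backdoor path.
No other singleton works — e.g. {B} leaves P1 open — so {N} is the unique smallest valid adjustment set.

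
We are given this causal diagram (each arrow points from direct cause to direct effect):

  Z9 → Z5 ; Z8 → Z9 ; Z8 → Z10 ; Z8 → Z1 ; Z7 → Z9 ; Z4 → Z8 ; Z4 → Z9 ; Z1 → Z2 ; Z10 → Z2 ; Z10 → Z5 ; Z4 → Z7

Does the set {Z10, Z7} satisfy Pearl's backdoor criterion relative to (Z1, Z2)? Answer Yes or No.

Backdoor paths from Z1 to Z2 (paths whose first edge points into Z1):
  P1: Z1 <- Z8 <- Z4 -> Z7 -> Z9 -> Z5 <- Z10 -> Z2
  P2: Z1 <- Z8 <- Z4 -> Z9 -> Z5 <- Z10 -> Z2
  P3: Z1 <- Z8 -> Z9 -> Z5 <- Z10 -> Z2
  P4: Z1 <- Z8 -> Z10 -> Z2
Condition 1 (no descendant of Z1 in the set): holds — descendants of Z1 are {Z2}; none are in {Z10, Z7}.
Condition 2 (every backdoor path blocked by {Z10, Z7}):
  P1: blocked at chain node Z7 ∈ conditioning set.
  P2: blocked at collider Z5 (neither it nor any descendant is in the conditioning set).
  P3: blocked at collider Z5 (neither it nor any descendant is in the conditioning set).
  P4: blocked at chain node Z10 ∈ conditioning set.
{Z10, Z7} satisfies the backdoor criterion.

Yes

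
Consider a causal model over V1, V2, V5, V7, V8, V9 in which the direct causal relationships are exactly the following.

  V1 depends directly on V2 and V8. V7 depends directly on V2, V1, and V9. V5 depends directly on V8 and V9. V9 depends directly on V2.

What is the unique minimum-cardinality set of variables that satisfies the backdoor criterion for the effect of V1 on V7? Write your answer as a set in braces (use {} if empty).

{V2}

Variables eligible for adjustment (non-descendants of V1, excluding V1 and V7): {V2, V5, V8, V9}.
Backdoor paths from V1 to V7:
  P1: V1 <- V2 -> V9 -> V7
  P2: V1 <- V2 -> V7
  P3: V1 <- V8 -> V5 <- V9 <- V2 -> V7
  P4: V1 <- V8 -> V5 <- V9 -> V7
The empty set is not sufficient: P1 (V1 <- V2 -> V9 -> V7) has no collider blocking it and no conditioned non-collider, so it is open.
Try {V2}:
  P1: blocked at fork node V2 ∈ conditioning set.
  P2: blocked at fork node V2 ∈ conditioning set.
  P3: blocked at collider V5 (neither it nor any descendant is in the conditioning set).
  P4: blocked at collider V5 (neither it nor any descendant is in the conditioning set).
{V2} contains no descendant of V1 and blocks every backdoor path.
No other singleton works — e.g. {V8} leaves P1 open — so {V2} is the unique smallest valid adjustment set.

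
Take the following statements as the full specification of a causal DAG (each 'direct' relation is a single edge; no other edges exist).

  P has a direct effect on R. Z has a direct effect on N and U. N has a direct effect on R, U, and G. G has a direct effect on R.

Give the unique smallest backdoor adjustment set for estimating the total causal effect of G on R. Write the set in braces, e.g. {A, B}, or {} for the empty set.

Variables eligible for adjustment (non-descendants of G, excluding G and R): {N, P, U, Z}.
Backdoor paths from G to R:
  P1: G <- N -> R
The empty set is not sufficient: P1 (G <- N -> R) has no collider blocking it and no conditioned non-collider, so it is open.
Try {N}:
  P1: blocked at fork node N ∈ conditioning set.
{N} contains no descendant of G and blocks every backdoor path.
No other singleton works — e.g. {Z} leaves P1 open — so {N} is the unique smallest valid adjustment set.

{N}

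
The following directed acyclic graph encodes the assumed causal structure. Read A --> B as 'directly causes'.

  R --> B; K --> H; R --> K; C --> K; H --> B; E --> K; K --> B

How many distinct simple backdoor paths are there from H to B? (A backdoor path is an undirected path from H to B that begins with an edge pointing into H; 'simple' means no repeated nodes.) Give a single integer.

A backdoor path from H to B is any simple undirected path whose first edge points into H (i.e. leaves H via a parent).
Parents of H: {K}.
Enumerating:
  P1: H <- K <- R -> B
  P2: H <- K -> B
That exhausts the simple backdoor paths. Count: 2.

2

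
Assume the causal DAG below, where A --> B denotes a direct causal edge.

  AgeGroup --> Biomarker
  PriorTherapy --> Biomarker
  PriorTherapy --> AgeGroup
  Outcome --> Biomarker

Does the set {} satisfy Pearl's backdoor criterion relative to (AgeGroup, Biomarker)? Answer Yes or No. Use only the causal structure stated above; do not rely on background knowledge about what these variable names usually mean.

Backdoor paths from AgeGroup to Biomarker (paths whose first edge points into AgeGroup):
  P1: AgeGroup <- PriorTherapy -> Biomarker
Condition 1 (no descendant of AgeGroup in the set): holds — descendants of AgeGroup are {Biomarker}; none are in {}.
Condition 2 (every backdoor path blocked by {}):
  P1: open — no interior node is in the conditioning set.
{} does not satisfy the backdoor criterion.

No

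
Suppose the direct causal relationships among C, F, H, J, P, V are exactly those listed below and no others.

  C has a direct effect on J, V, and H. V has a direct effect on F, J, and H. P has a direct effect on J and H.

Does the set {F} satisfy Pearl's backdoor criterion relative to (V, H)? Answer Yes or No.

Backdoor paths from V to H (paths whose first edge points into V):
  P1: V <- C -> H
  P2: V <- C -> J <- P -> H
Condition 1 (no descendant of V in the set): FAILS — F is a descendant of V.
Condition 2 (every backdoor path blocked by {F}):
  P1: open — no interior node is in the conditioning set.
  P2: blocked at collider J (neither it nor any descendant is in the conditioning set).
{F} does not satisfy the backdoor criterion.

No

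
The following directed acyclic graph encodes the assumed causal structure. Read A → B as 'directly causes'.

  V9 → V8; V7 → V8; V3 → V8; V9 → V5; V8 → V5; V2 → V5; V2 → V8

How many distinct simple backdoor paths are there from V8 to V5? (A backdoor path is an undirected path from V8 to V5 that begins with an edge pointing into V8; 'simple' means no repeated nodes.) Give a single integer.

A backdoor path from V8 to V5 is any simple undirected path whose first edge points into V8 (i.e. leaves V8 via a parent).
Parents of V8: {V2, V3, V7, V9}.
Enumerating:
  P1: V8 <- V9 -> V5
  P2: V8 <- V2 -> V5
That exhausts the simple backdoor paths. Count: 2.

2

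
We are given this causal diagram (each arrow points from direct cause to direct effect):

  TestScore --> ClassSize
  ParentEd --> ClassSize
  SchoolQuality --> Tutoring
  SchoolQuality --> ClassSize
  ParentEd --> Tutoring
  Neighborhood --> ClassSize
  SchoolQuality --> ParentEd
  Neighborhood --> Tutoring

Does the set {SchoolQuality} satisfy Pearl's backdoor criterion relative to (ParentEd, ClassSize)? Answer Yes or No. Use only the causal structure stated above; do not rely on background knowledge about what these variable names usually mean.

Yes

Backdoor paths from ParentEd to ClassSize (paths whose first edge points into ParentEd):
  P1: ParentEd <- SchoolQuality -> Tutoring <- Neighborhood -> ClassSize
  P2: ParentEd <- SchoolQuality -> ClassSize
Condition 1 (no descendant of ParentEd in the set): holds — descendants of ParentEd are {ClassSize, Tutoring}; none are in {SchoolQuality}.
Condition 2 (every backdoor path blocked by {SchoolQuality}):
  P1: blocked at fork node SchoolQuality ∈ conditioning set.
  P2: blocked at fork node SchoolQuality ∈ conditioning set.
{SchoolQuality} satisfies the backdoor criterion.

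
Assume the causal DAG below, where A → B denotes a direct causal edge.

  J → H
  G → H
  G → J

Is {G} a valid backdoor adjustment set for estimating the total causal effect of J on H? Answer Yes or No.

Yes

Backdoor paths from J to H (paths whose first edge points into J):
  P1: J <- G -> H
Condition 1 (no descendant of J in the set): holds — descendants of J are {H}; none are in {G}.
Condition 2 (every backdoor path blocked by {G}):
  P1: blocked at fork node G ∈ conditioning set.
{G} satisfies the backdoor criterion.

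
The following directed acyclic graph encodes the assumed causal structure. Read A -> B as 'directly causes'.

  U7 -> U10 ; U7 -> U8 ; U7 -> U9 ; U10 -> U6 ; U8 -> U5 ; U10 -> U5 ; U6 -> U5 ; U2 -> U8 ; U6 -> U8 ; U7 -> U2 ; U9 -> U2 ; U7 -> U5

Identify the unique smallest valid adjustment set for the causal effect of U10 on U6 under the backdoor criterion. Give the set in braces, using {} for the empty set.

{}

Variables eligible for adjustment (non-descendants of U10, excluding U10 and U6): {U2, U7, U9}.
Backdoor paths from U10 to U6:
  P1: U10 <- U7 -> U9 -> U2 -> U8 <- U6
  P2: U10 <- U7 -> U9 -> U2 -> U8 -> U5 <- U6
  P3: U10 <- U7 -> U2 -> U8 <- U6
  P4: U10 <- U7 -> U2 -> U8 -> U5 <- U6
  P5: U10 <- U7 -> U8 <- U6
  P6: U10 <- U7 -> U8 -> U5 <- U6
  P7: U10 <- U7 -> U5 <- U6
  P8: U10 <- U7 -> U5 <- U8 <- U6
Each backdoor path contains an unconditioned collider, so every path is already blocked with the empty conditioning set:
  P1: blocked at collider U8 (neither it nor any descendant is in the conditioning set).
  P2: blocked at collider U5 (neither it nor any descendant is in the conditioning set).
  P3: blocked at collider U8 (neither it nor any descendant is in the conditioning set).
  P4: blocked at collider U5 (neither it nor any descendant is in the conditioning set).
  P5: blocked at collider U8 (neither it nor any descendant is in the conditioning set).
  P6: blocked at collider U5 (neither it nor any descendant is in the conditioning set).
  P7: blocked at collider U5 (neither it nor any descendant is in the conditioning set).
  P8: blocked at collider U5 (neither it nor any descendant is in the conditioning set).
The empty set is therefore the unique smallest valid set.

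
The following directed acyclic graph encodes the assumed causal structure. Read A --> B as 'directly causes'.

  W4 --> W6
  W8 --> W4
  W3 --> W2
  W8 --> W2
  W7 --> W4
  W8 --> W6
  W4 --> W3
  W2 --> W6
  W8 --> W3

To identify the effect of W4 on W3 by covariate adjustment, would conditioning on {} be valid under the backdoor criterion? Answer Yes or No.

Backdoor paths from W4 to W3 (paths whose first edge points into W4):
  P1: W4 <- W8 -> W3
  P2: W4 <- W8 -> W2 <- W3
  P3: W4 <- W8 -> W6 <- W2 <- W3
Condition 1 (no descendant of W4 in the set): holds — descendants of W4 are {W2, W3, W6}; none are in {}.
Condition 2 (every backdoor path blocked by {}):
  P1: open — no interior node is in the conditioning set.
  P2: blocked at collider W2 (neither it nor any descendant is in the conditioning set).
  P3: blocked at collider W6 (neither it nor any descendant is in the conditioning set).
{} does not satisfy the backdoor criterion.

No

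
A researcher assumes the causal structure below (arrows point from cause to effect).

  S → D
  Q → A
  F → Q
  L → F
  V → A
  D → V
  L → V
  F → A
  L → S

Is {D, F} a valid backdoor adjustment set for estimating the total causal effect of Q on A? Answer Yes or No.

Yes

Backdoor paths from Q to A (paths whose first edge points into Q):
  P1: Q <- F <- L -> S -> D -> V -> A
  P2: Q <- F <- L -> V -> A
  P3: Q <- F -> A
Condition 1 (no descendant of Q in the set): holds — descendants of Q are {A}; none are in {D, F}.
Condition 2 (every backdoor path blocked by {D, F}):
  P1: blocked at chain node F ∈ conditioning set.
  P2: blocked at chain node F ∈ conditioning set.
  P3: blocked at fork node F ∈ conditioning set.
{D, F} satisfies the backdoor criterion.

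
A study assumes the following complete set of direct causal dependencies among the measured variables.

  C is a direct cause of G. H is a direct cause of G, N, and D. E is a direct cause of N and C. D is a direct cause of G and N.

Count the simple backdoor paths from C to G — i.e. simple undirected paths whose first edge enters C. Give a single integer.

A backdoor path from C to G is any simple undirected path whose first edge points into C (i.e. leaves C via a parent).
Parents of C: {E}.
Enumerating:
  P1: C <- E -> N <- H -> D -> G
  P2: C <- E -> N <- H -> G
  P3: C <- E -> N <- D <- H -> G
  P4: C <- E -> N <- D -> G
That exhausts the simple backdoor paths. Count: 4.

4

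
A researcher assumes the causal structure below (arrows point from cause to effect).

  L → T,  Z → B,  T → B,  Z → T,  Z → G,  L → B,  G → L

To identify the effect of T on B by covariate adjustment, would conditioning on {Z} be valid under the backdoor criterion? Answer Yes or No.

No

Backdoor paths from T to B (paths whose first edge points into T):
  P1: T <- Z -> G -> L -> B
  P2: T <- Z -> B
  P3: T <- L <- G <- Z -> B
  P4: T <- L -> B
Condition 1 (no descendant of T in the set): holds — descendants of T are {B}; none are in {Z}.
Condition 2 (every backdoor path blocked by {Z}):
  P1: blocked at fork node Z ∈ conditioning set.
  P2: blocked at fork node Z ∈ conditioning set.
  P3: blocked at fork node Z ∈ conditioning set.
  P4: open — no interior node is in the conditioning set.
{Z} does not satisfy the backdoor criterion.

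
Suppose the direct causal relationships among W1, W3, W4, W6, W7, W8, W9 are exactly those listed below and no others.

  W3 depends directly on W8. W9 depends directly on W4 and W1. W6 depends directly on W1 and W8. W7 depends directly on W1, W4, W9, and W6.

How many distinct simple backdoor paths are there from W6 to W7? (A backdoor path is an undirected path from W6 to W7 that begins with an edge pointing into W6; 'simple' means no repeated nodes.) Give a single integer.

3

A backdoor path from W6 to W7 is any simple undirected path whose first edge points into W6 (i.e. leaves W6 via a parent).
Parents of W6: {W1, W8}.
Enumerating:
  P1: W6 <- W1 -> W9 <- W4 -> W7
  P2: W6 <- W1 -> W9 -> W7
  P3: W6 <- W1 -> W7
That exhausts the simple backdoor paths. Count: 3.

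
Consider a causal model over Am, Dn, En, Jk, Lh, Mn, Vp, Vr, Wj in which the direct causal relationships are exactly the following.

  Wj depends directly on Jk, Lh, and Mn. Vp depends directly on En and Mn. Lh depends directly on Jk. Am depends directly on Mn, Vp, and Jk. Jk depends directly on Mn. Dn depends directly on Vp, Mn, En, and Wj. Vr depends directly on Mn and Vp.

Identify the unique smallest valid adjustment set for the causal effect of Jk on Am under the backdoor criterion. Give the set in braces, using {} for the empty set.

{Mn}

Variables eligible for adjustment (non-descendants of Jk, excluding Jk and Am): {En, Mn, Vp, Vr}.
Backdoor paths from Jk to Am:
  P1: Jk <- Mn -> Vp -> Am
  P2: Jk <- Mn -> Am
  P3: Jk <- Mn -> Wj -> Dn <- En -> Vp -> Am
  P4: Jk <- Mn -> Wj -> Dn <- Vp -> Am
  P5: Jk <- Mn -> Dn <- En -> Vp -> Am
  P6: Jk <- Mn -> Dn <- Vp -> Am
  P7: Jk <- Mn -> Vr <- Vp -> Am
The empty set is not sufficient: P1 (Jk <- Mn -> Vp -> Am) has no collider blocking it and no conditioned non-collider, so it is open.
Try {Mn}:
  P1: blocked at fork node Mn ∈ conditioning set.
  P2: blocked at fork node Mn ∈ conditioning set.
  P3: blocked at fork node Mn ∈ conditioning set.
  P4: blocked at fork node Mn ∈ conditioning set.
  P5: blocked at fork node Mn ∈ conditioning set.
  P6: blocked at fork node Mn ∈ conditioning set.
  P7: blocked at fork node Mn ∈ conditioning set.
{Mn} contains no descendant of Jk and blocks every backdoor path.
No other singleton works — e.g. {En} leaves P1 open — so {Mn} is the unique smallest valid adjustment set.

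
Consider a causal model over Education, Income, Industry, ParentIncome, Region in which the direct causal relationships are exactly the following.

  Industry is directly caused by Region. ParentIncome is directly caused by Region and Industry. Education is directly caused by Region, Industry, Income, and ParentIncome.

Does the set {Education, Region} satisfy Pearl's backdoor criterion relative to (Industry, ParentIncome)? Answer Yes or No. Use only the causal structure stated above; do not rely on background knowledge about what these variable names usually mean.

No

Backdoor paths from Industry to ParentIncome (paths whose first edge points into Industry):
  P1: Industry <- Region -> ParentIncome
  P2: Industry <- Region -> Education <- ParentIncome
Condition 1 (no descendant of Industry in the set): FAILS — Education is a descendant of Industry.
Condition 2 (every backdoor path blocked by {Education, Region}):
  P1: blocked at fork node Region ∈ conditioning set.
  P2: blocked at fork node Region ∈ conditioning set.
{Education, Region} does not satisfy the backdoor criterion.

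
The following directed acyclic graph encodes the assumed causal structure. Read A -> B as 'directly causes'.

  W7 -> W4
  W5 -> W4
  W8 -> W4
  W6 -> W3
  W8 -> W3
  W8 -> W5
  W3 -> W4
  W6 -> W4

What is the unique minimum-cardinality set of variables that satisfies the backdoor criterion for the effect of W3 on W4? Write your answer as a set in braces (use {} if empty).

Variables eligible for adjustment (non-descendants of W3, excluding W3 and W4): {W5, W6, W7, W8}.
Backdoor paths from W3 to W4:
  P1: W3 <- W8 -> W5 -> W4
  P2: W3 <- W8 -> W4
  P3: W3 <- W6 -> W4
The empty set is not sufficient: P1 (W3 <- W8 -> W5 -> W4) has no collider blocking it and no conditioned non-collider, so it is open.
Try {W6, W8}:
  P1: blocked at fork node W8 ∈ conditioning set.
  P2: blocked at fork node W8 ∈ conditioning set.
  P3: blocked at fork node W6 ∈ conditioning set.
{W6, W8} contains no descendant of W3 and blocks every backdoor path.
Every element of {W6, W8} is needed (dropping W6 leaves P3 open; dropping W8 leaves P1 open), so no proper subset is valid.
Among all size-2 subsets of the eligible variables, only {W6, W8} blocks every backdoor path, so it is the unique smallest valid adjustment set.

{W6, W8}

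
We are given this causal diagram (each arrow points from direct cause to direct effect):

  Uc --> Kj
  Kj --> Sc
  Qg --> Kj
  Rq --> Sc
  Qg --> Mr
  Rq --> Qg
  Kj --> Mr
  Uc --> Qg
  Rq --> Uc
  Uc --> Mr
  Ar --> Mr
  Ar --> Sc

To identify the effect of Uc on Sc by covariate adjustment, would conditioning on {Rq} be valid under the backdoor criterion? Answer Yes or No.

Yes

Backdoor paths from Uc to Sc (paths whose first edge points into Uc):
  P1: Uc <- Rq -> Qg -> Kj -> Sc
  P2: Uc <- Rq -> Qg -> Kj -> Mr <- Ar -> Sc
  P3: Uc <- Rq -> Qg -> Mr <- Ar -> Sc
  P4: Uc <- Rq -> Qg -> Mr <- Kj -> Sc
  P5: Uc <- Rq -> Sc
Condition 1 (no descendant of Uc in the set): holds — descendants of Uc are {Kj, Mr, Qg, Sc}; none are in {Rq}.
Condition 2 (every backdoor path blocked by {Rq}):
  P1: blocked at fork node Rq ∈ conditioning set.
  P2: blocked at fork node Rq ∈ conditioning set.
  P3: blocked at fork node Rq ∈ conditioning set.
  P4: blocked at fork node Rq ∈ conditioning set.
  P5: blocked at fork node Rq ∈ conditioning set.
{Rq} satisfies the backdoor criterion.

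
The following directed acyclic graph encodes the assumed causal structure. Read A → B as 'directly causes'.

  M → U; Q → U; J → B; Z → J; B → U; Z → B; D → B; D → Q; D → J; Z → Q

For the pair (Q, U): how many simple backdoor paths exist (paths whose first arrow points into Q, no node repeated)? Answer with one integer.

A backdoor path from Q to U is any simple undirected path whose first edge points into Q (i.e. leaves Q via a parent).
Parents of Q: {D, Z}.
Enumerating:
  P1: Q <- D -> J <- Z -> B -> U
  P2: Q <- D -> J -> B -> U
  P3: Q <- D -> B -> U
  P4: Q <- Z -> J <- D -> B -> U
  P5: Q <- Z -> J -> B -> U
  P6: Q <- Z -> B -> U
That exhausts the simple backdoor paths. Count: 6.

6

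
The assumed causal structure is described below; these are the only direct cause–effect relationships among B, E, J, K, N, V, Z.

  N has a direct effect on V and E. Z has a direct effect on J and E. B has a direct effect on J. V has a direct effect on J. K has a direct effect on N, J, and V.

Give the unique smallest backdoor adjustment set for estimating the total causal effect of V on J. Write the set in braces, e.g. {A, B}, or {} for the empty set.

Variables eligible for adjustment (non-descendants of V, excluding V and J): {B, E, K, N, Z}.
Backdoor paths from V to J:
  P1: V <- K -> N -> E <- Z -> J
  P2: V <- K -> J
  P3: V <- N <- K -> J
  P4: V <- N -> E <- Z -> J
The empty set is not sufficient: P2 (V <- K -> J) has no collider blocking it and no conditioned non-collider, so it is open.
Try {K}:
  P1: blocked at fork node K ∈ conditioning set.
  P2: blocked at fork node K ∈ conditioning set.
  P3: blocked at fork node K ∈ conditioning set.
  P4: blocked at collider E (neither it nor any descendant is in the conditioning set).
{K} contains no descendant of V and blocks every backdoor path.
No other singleton works — e.g. {Z} leaves P2 open — so {K} is the unique smallest valid adjustment set.

{K}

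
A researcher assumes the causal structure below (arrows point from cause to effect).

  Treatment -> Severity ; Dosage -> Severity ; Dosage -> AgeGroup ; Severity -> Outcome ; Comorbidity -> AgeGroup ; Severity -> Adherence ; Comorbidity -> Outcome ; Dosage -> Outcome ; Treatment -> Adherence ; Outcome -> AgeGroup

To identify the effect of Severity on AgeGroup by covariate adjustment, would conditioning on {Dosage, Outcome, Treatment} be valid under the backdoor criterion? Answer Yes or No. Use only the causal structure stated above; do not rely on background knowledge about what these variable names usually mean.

No

Backdoor paths from Severity to AgeGroup (paths whose first edge points into Severity):
  P1: Severity <- Dosage -> Outcome <- Comorbidity -> AgeGroup
  P2: Severity <- Dosage -> Outcome -> AgeGroup
  P3: Severity <- Dosage -> AgeGroup
Condition 1 (no descendant of Severity in the set): FAILS — Outcome is a descendant of Severity.
Condition 2 (every backdoor path blocked by {Dosage, Outcome, Treatment}):
  P1: blocked at fork node Dosage ∈ conditioning set.
  P2: blocked at fork node Dosage ∈ conditioning set.
  P3: blocked at fork node Dosage ∈ conditioning set.
{Dosage, Outcome, Treatment} does not satisfy the backdoor criterion.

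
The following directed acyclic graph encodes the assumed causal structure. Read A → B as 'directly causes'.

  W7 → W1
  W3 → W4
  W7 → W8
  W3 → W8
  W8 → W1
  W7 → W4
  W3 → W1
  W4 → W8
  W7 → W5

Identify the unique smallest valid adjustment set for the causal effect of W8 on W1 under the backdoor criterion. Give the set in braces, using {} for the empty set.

Variables eligible for adjustment (non-descendants of W8, excluding W8 and W1): {W3, W4, W5, W7}.
Backdoor paths from W8 to W1:
  P1: W8 <- W7 -> W4 <- W3 -> W1
  P2: W8 <- W7 -> W1
  P3: W8 <- W3 -> W4 <- W7 -> W1
  P4: W8 <- W3 -> W1
  P5: W8 <- W4 <- W7 -> W1
  P6: W8 <- W4 <- W3 -> W1
The empty set is not sufficient: P2 (W8 <- W7 -> W1) has no collider blocking it and no conditioned non-collider, so it is open.
Try {W3, W7}:
  P1: blocked at fork node W7 ∈ conditioning set.
  P2: blocked at fork node W7 ∈ conditioning set.
  P3: blocked at fork node W3 ∈ conditioning set.
  P4: blocked at fork node W3 ∈ conditioning set.
  P5: blocked at fork node W7 ∈ conditioning set.
  P6: blocked at fork node W3 ∈ conditioning set.
{W3, W7} contains no descendant of W8 and blocks every backdoor path.
Every element of {W3, W7} is needed (dropping W3 leaves P4 open; dropping W7 leaves P2 open), so no proper subset is valid.
Among all size-2 subsets of the eligible variables, only {W3, W7} blocks every backdoor path, so it is the unique smallest valid adjustment set.

{W3, W7}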